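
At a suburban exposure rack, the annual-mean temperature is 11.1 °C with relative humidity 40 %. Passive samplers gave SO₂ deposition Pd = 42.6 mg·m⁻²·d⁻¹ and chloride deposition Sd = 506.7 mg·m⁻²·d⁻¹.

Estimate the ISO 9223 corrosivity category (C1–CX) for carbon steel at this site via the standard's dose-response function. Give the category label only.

carbon steel: T>10 °C ⇒ hinge -0.054·(11.1−10) = -0.0594
  Pd branch = 1.77·Pd^0.52·e^(0.02·RH+f) = 26.12 μm/a
  Sd branch = 0.102·Sd^0.62·e^(0.033·RH+0.04·T) = 28.29 μm/a
  sum: 26.12 + 28.29 → r_corr = 54.41 μm/a
Category bounds: 50…80 μm/a bracket r_corr ⇒ C4

C4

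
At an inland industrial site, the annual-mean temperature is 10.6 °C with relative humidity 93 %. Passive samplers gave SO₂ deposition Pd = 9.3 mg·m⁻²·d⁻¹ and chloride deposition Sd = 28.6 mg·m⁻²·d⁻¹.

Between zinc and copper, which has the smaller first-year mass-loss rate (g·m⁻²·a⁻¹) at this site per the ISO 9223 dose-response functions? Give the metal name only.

zinc: temperature factor f = -0.071·(0.6) = -0.0426
  Pd branch = 0.0129·Pd^0.44·e^(0.046·RH+f) = 2.378 μm/a
  Cl⁻ term: 0.0175·28.6^0.57·exp(0.008·93+0.085·10.6) = 0.6132
  r_corr = 2.378 + 0.6132 = 2.991 μm/a
  mass loss = 2.991 μm/a × 7.14 g/cm³ = 21.35 g·m⁻²·a⁻¹
copper: T>10 °C ⇒ hinge -0.080·(10.6−10) = -0.0480
  SO₂ term: 0.0053·9.3^0.26·exp(0.059·93-0.0480) = 2.179
  Sd branch = 0.01025·Sd^0.27·e^(0.036·RH+0.049·T) = 1.212 μm/a
  sum: 2.179 + 1.212 → r_corr = 3.391 μm/a
  mass loss = 3.391 μm/a × 8.96 g/cm³ = 30.38 g·m⁻²·a⁻¹
Ordering by g·m⁻²·a⁻¹: copper (30.4) > zinc (21.4)

zinc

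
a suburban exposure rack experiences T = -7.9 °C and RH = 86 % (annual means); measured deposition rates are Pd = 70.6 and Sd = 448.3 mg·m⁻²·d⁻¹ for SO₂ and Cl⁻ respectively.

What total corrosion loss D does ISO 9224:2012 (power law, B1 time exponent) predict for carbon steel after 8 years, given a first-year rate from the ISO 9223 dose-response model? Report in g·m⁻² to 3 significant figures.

carbon steel: f(T) = +0.150·(T−10) [T≤10 °C] = -2.6850
  SO₂ term: 1.77·70.6^0.52·exp(0.02·86-2.6850) = 6.17
  Cl⁻ term: 0.102·448.3^0.62·exp(0.033·86+0.04·-7.9) = 55.96
  sum: 6.17 + 55.96 → r_corr = 62.13 μm/a
Long-term exponent b (ISO 9224 Table 2, B1) = 0.523
  D(8) = 62.13 × 8^0.523 = 62.13 × 2.967 = 184.3 μm
  Mass loss = 184.3 μm × 7.85 g/cm³ = 1447 g·m⁻²

D(8) = 1.45e+03 g·m⁻²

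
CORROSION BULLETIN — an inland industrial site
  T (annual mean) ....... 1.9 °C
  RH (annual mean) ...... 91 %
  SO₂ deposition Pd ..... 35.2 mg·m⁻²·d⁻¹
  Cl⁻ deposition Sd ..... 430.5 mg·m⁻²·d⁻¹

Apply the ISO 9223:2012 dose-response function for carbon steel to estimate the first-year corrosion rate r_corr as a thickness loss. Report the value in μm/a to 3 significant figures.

carbon steel: T≤10 °C ⇒ hinge +0.150·(1.9−10) = -1.2150
  sulphur-dioxide contribution → 20.65 μm/a
  chloride contribution → 95.25 μm/a
  ⇒ r_corr(carbon steel) = 115.9 μm/a

r_corr = 116 μm/a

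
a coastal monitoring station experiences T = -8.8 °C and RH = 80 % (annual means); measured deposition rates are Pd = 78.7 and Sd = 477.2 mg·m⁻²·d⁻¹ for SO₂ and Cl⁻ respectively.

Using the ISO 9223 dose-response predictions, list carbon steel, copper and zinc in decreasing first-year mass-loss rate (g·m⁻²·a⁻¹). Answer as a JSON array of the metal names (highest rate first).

carbon steel: temperature factor f = +0.150·(-18.8) = -2.8200
  SO₂ term: 1.77·78.7^0.52·exp(0.02·80-2.8200) = 5.059
  Sd branch = 0.102·Sd^0.62·e^(0.033·RH+0.04·T) = 46.03 μm/a
  r_corr = 5.059 + 46.03 = 51.09 μm/a
  mass loss = 51.09 μm/a × 7.85 g/cm³ = 401.1 g·m⁻²·a⁻¹
copper: T≤10 °C ⇒ hinge +0.126·(-8.8−10) = -2.3688
  Pd branch = 0.0053·Pd^0.26·e^(0.059·RH+f) = 0.1731 μm/a
  Cl⁻ term: 0.01025·477.2^0.27·exp(0.036·80+0.049·-8.8) = 0.6273
  sum: 0.1731 + 0.6273 → r_corr = 0.8004 μm/a
  mass loss = 0.8004 μm/a × 8.96 g/cm³ = 7.172 g·m⁻²·a⁻¹
zinc: temperature factor f = +0.038·(-18.8) = -0.7144
  SO₂ term: 0.0129·78.7^0.44·exp(0.046·80-0.7144) = 1.709
  Cl⁻ term: 0.0175·477.2^0.57·exp(0.008·80+0.085·-8.8) = 0.5284
  sum: 1.709 + 0.5284 → r_corr = 2.238 μm/a
  mass loss = 2.238 μm/a × 7.14 g/cm³ = 15.98 g·m⁻²·a⁻¹
Ordering by g·m⁻²·a⁻¹: carbon steel (401) > zinc (16) > copper (7.17)

["carbon steel", "zinc", "copper"]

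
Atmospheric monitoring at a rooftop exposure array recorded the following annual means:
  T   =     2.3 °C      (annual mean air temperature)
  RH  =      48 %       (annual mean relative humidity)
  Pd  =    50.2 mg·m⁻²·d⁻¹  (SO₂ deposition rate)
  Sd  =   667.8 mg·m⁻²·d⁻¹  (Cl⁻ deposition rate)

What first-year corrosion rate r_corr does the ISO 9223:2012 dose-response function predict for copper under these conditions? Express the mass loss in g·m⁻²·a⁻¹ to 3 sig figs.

copper: temperature factor f = +0.126·(-7.7) = -0.9702
  Pd branch = 0.0053·Pd^0.26·e^(0.059·RH+f) = 0.09441 μm/a
  Cl⁻ term: 0.01025·667.8^0.27·exp(0.036·48+0.049·2.3) = 0.3739
  sum: 0.09441 + 0.3739 → r_corr = 0.4683 μm/a
Convert to mass loss: 0.4683 μm/a × 8.96 g/cm³ = 4.196 g·m⁻²·a⁻¹

r_corr = 4.20 g·m⁻²·a⁻¹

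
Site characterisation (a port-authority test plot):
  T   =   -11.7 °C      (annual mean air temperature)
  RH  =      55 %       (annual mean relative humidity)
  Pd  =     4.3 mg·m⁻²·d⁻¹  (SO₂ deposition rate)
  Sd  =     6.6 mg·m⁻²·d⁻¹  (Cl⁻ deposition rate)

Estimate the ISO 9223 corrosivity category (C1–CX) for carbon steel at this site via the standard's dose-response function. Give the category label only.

carbon steel: temperature factor f = +0.150·(-21.7) = -3.2550
  Pd branch = 1.77·Pd^0.52·e^(0.02·RH+f) = 0.438 μm/a
  Cl⁻ term: 0.102·6.6^0.62·exp(0.033·55+0.04·-11.7) = 1.264
  sum: 0.438 + 1.264 → r_corr = 1.702 μm/a
Category bounds: 1.3…25 μm/a bracket r_corr ⇒ C2

C2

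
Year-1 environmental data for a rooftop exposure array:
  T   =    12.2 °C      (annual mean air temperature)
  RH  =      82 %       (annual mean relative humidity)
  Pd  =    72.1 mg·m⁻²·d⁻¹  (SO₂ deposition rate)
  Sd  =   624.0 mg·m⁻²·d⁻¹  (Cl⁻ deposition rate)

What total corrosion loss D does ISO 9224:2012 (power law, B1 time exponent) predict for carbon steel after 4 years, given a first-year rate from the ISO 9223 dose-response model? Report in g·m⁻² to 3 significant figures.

D(4) = 3.39e+03 g·m⁻²

carbon steel: temperature factor f = -0.054·(2.2) = -0.1188
  Pd branch = 1.77·Pd^0.52·e^(0.02·RH+f) = 74.95 μm/a
  Cl⁻ term: 0.102·624.0^0.62·exp(0.033·82+0.04·12.2) = 134.5
  sum: 74.95 + 134.5 → r_corr = 209.5 μm/a
ISO 9224: D(t) = r_corr · t^b with b = 0.523 (carbon steel, B1)
  D(4) = 209.5 × 4^0.523 = 209.5 × 2.065 = 432.5 μm
  Mass loss = 432.5 μm × 7.85 g/cm³ = 3395 g·m⁻²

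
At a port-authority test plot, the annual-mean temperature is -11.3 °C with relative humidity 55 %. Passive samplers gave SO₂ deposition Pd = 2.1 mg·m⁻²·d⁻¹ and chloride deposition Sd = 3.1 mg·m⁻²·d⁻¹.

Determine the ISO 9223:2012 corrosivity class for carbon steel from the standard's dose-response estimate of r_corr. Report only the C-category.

carbon steel: temperature factor f = +0.150·(-21.3) = -3.1950
  sulphur-dioxide contribution → 0.3204 μm/a
  chloride contribution → 0.8039 μm/a
  total first-year rate 1.124 μm/a
1.12 μm/a falls in (0, 1.3] for carbon steel → category C1

C1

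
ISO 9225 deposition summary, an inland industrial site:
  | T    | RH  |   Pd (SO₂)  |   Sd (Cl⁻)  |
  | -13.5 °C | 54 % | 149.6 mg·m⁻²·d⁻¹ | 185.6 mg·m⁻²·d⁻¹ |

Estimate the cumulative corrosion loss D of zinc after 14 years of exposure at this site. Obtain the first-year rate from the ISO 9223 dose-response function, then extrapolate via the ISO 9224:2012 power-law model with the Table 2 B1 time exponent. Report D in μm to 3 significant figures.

D(14) = 6.34 μm

zinc: temperature factor f = +0.038·(-23.5) = -0.8930
  Pd branch = 0.0129·Pd^0.44·e^(0.046·RH+f) = 0.5735 μm/a
  Sd branch = 0.0175·Sd^0.57·e^(0.008·RH+0.085·T) = 0.168 μm/a
  r_corr = 0.5735 + 0.168 = 0.7415 μm/a
ISO 9224: D(t) = r_corr · t^b with b = 0.813 (zinc, B1)
  D(14) = 0.7415 × 14^0.813 = 0.7415 × 8.547 = 6.338 μm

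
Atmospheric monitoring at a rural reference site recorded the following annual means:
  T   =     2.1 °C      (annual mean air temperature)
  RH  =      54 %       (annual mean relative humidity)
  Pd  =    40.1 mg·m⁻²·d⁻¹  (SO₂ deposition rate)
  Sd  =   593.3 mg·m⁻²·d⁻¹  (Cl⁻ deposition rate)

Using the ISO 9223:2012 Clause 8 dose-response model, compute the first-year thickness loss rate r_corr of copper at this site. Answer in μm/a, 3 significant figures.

r_corr = 0.569 μm/a

copper: T≤10 °C ⇒ hinge +0.126·(2.1−10) = -0.9954
  sulphur-dioxide contribution → 0.1237 μm/a
  chloride contribution → 0.4451 μm/a
  total first-year rate 0.5688 μm/a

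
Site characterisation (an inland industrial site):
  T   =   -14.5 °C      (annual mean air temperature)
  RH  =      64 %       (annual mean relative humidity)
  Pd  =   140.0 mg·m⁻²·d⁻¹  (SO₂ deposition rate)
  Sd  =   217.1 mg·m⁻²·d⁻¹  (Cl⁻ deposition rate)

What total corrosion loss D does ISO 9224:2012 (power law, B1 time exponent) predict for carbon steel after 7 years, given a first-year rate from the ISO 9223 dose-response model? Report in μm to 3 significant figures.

D(7) = 42.5 μm

carbon steel: temperature factor f = +0.150·(-24.5) = -3.6750
  Pd branch = 1.77·Pd^0.52·e^(0.02·RH+f) = 2.108 μm/a
  Sd branch = 0.102·Sd^0.62·e^(0.033·RH+0.04·T) = 13.26 μm/a
  sum: 2.108 + 13.26 → r_corr = 15.37 μm/a
ISO 9224: D(t) = r_corr · t^b with b = 0.523 (carbon steel, B1)
  D(7) = 15.37 × 7^0.523 = 15.37 × 2.767 = 42.53 μm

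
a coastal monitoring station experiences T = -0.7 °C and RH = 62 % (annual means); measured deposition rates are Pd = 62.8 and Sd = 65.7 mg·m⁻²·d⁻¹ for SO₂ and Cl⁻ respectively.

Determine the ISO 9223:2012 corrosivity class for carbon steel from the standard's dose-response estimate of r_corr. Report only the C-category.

carbon steel: temperature factor f = +0.150·(-10.7) = -1.6050
  SO₂ term: 1.77·62.8^0.52·exp(0.02·62-1.6050) = 10.58
  Cl⁻ term: 0.102·65.7^0.62·exp(0.033·62+0.04·-0.7) = 10.28
  r_corr = 10.58 + 10.28 = 20.86 μm/a
Category bounds: 1.3…25 μm/a bracket r_corr ⇒ C2

C2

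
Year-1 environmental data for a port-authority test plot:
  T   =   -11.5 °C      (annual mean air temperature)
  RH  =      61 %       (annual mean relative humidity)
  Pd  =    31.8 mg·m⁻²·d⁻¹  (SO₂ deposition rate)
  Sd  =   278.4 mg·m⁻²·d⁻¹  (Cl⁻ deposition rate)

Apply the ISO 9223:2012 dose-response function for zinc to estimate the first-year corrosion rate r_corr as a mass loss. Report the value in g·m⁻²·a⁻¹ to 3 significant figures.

r_corr = 4.98 g·m⁻²·a⁻¹

zinc: f(T) = +0.038·(T−10) [T≤10 °C] = -0.8170
  SO₂ term: 0.0129·31.8^0.44·exp(0.046·61-0.8170) = 0.432
  Cl⁻ term: 0.0175·278.4^0.57·exp(0.008·61+0.085·-11.5) = 0.2654
  r_corr = 0.432 + 0.2654 = 0.6974 μm/a
Convert to mass loss: 0.6974 μm/a × 7.14 g/cm³ = 4.979 g·m⁻²·a⁻¹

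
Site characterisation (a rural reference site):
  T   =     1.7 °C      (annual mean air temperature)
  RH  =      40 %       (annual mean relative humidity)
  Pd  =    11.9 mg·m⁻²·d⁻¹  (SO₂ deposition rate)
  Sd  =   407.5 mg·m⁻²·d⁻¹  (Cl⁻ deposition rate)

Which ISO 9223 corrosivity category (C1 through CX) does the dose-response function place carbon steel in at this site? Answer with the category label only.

carbon steel: temperature factor f = +0.150·(-8.3) = -1.2450
  sulphur-dioxide contribution → 4.111 μm/a
  chloride contribution → 16.97 μm/a
  ⇒ r_corr(carbon steel) = 21.08 μm/a
21.1 μm/a falls in (1.3, 25] for carbon steel → category C2

C2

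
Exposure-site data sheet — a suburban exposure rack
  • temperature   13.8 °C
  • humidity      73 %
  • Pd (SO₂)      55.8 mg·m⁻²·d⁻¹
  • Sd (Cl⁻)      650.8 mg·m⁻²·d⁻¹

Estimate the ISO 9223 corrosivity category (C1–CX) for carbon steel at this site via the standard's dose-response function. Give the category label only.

carbon steel: temperature factor f = -0.054·(3.8) = -0.2052
  sulphur-dioxide contribution → 50.25 μm/a
  chloride contribution → 109.4 μm/a
  ⇒ r_corr(carbon steel) = 159.6 μm/a
160 μm/a falls in (80, 200] for carbon steel → category C5

C5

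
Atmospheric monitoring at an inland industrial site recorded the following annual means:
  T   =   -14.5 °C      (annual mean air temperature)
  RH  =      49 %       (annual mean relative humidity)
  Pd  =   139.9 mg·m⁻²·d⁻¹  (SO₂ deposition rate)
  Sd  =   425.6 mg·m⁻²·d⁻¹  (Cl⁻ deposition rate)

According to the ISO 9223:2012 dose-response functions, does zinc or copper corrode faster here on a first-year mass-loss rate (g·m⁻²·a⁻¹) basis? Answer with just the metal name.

zinc: f(T) = +0.038·(T−10) [T≤10 °C] = -0.9310
  sulphur-dioxide contribution → 0.4259 μm/a
  chloride contribution → 0.238 μm/a
  total first-year rate 0.6639 μm/a
  mass loss = 0.6639 μm/a × 7.14 g/cm³ = 4.74 g·m⁻²·a⁻¹
copper: temperature factor f = +0.126·(-24.5) = -3.0870
  sulphur-dioxide contribution → 0.01574 μm/a
  chloride contribution → 0.1507 μm/a
  total first-year rate 0.1664 μm/a
  mass loss = 0.1664 μm/a × 8.96 g/cm³ = 1.491 g·m⁻²·a⁻¹
Ordering by g·m⁻²·a⁻¹: zinc (4.74) > copper (1.49)

zinc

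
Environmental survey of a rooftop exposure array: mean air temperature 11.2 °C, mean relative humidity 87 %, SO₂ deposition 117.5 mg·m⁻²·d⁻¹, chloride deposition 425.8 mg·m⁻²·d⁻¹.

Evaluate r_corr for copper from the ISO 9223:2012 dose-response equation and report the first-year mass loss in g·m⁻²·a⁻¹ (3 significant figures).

r_corr = 43.9 g·m⁻²·a⁻¹

copper: f(T) = -0.080·(T−10) [T>10 °C] = -0.0960
  SO₂ term: 0.0053·117.5^0.26·exp(0.059·87-0.0960) = 2.819
  Cl⁻ term: 0.01025·425.8^0.27·exp(0.036·87+0.049·11.2) = 2.085
  r_corr = 2.819 + 2.085 = 4.904 μm/a
Convert to mass loss: 4.904 μm/a × 8.96 g/cm³ = 43.94 g·m⁻²·a⁻¹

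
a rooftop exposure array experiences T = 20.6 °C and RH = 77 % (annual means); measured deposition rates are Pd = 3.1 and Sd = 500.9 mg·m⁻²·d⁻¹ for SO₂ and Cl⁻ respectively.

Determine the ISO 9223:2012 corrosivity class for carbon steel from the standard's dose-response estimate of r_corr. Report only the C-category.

C5

carbon steel: temperature factor f = -0.054·(10.6) = -0.5724
  SO₂ term: 1.77·3.1^0.52·exp(0.02·77-0.5724) = 8.389
  Sd branch = 0.102·Sd^0.62·e^(0.033·RH+0.04·T) = 139.3 μm/a
  r_corr = 8.389 + 139.3 = 147.7 μm/a
ISO 9223 Table 2 (carbon steel): 80 < 148 ≤ 200 μm/a ⇒ C5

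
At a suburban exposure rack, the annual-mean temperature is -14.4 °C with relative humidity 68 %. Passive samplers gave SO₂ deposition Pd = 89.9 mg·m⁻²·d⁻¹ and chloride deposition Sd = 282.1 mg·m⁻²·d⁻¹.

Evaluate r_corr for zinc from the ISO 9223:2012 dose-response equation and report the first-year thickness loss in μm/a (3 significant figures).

zinc: T≤10 °C ⇒ hinge +0.038·(-14.4−10) = -0.9272
  sulphur-dioxide contribution → 0.8434 μm/a
  chloride contribution → 0.221 μm/a
  total first-year rate 1.064 μm/a

r_corr = 1.06 μm/a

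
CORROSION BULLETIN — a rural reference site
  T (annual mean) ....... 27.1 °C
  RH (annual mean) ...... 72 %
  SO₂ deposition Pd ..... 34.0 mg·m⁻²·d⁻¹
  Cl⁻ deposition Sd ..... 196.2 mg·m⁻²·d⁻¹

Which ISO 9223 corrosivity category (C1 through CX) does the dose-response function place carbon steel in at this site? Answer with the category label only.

carbon steel: temperature factor f = -0.054·(17.1) = -0.9234
  sulphur-dioxide contribution → 18.57 μm/a
  chloride contribution → 85.65 μm/a
  total first-year rate 104.2 μm/a
ISO 9223 Table 2 (carbon steel): 80 < 104 ≤ 200 μm/a ⇒ C5

C5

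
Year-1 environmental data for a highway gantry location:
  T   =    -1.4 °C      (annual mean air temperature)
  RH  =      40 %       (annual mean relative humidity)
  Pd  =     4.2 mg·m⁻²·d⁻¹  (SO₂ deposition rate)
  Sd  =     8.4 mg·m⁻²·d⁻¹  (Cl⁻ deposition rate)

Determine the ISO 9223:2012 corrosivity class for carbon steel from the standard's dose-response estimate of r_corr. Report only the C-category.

C2

carbon steel: f(T) = +0.150·(T−10) [T≤10 °C] = -1.7100
  sulphur-dioxide contribution → 1.503 μm/a
  chloride contribution → 1.351 μm/a
  total first-year rate 2.853 μm/a
ISO 9223 Table 2 (carbon steel): 1.3 < 2.85 ≤ 25 μm/a ⇒ C2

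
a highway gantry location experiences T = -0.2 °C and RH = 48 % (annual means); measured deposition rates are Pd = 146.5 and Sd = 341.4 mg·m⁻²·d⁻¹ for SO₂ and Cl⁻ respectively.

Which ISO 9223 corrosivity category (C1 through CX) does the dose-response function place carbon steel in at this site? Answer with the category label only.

C3

carbon steel: T≤10 °C ⇒ hinge +0.150·(-0.2−10) = -1.5300
  sulphur-dioxide contribution → 13.39 μm/a
  chloride contribution → 18.35 μm/a
  total first-year rate 31.74 μm/a
Category bounds: 25…50 μm/a bracket r_corr ⇒ C3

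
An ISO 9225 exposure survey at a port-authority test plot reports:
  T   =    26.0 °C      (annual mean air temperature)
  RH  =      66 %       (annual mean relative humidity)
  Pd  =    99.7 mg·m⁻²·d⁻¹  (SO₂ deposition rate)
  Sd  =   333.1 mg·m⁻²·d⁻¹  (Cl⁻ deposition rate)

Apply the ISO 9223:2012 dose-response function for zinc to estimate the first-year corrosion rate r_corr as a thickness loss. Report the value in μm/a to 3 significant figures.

zinc: f(T) = -0.071·(T−10) [T>10 °C] = -1.1360
  sulphur-dioxide contribution → 0.6534 μm/a
  chloride contribution → 7.413 μm/a
  ⇒ r_corr(zinc) = 8.067 μm/a

r_corr = 8.07 μm/a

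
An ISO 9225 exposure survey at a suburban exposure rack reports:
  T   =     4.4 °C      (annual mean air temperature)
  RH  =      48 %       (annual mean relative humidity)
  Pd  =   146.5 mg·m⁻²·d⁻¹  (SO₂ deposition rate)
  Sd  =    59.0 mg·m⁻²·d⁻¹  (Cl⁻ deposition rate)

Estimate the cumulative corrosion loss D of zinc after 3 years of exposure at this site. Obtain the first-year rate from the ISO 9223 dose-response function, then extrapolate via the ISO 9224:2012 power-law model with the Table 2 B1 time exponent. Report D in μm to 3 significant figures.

zinc: temperature factor f = +0.038·(-5.6) = -0.2128
  Pd branch = 0.0129·Pd^0.44·e^(0.046·RH+f) = 0.8513 μm/a
  Cl⁻ term: 0.0175·59.0^0.57·exp(0.008·48+0.085·4.4) = 0.3816
  sum: 0.8513 + 0.3816 → r_corr = 1.233 μm/a
Power-law: D(3) = r_corr · 3^0.813
  D(3) = 1.233 × 3^0.813 = 1.233 × 2.443 = 3.012 μm

D(3) = 3.01 μm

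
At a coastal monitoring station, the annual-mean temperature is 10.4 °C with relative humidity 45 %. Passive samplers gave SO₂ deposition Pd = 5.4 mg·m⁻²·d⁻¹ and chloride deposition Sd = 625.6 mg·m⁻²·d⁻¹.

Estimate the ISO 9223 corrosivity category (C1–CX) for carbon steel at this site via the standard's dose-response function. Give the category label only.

C3

carbon steel: T>10 °C ⇒ hinge -0.054·(10.4−10) = -0.0216
  sulphur-dioxide contribution → 10.24 μm/a
  chloride contribution → 36.97 μm/a
  ⇒ r_corr(carbon steel) = 47.21 μm/a
Category bounds: 25…50 μm/a bracket r_corr ⇒ C3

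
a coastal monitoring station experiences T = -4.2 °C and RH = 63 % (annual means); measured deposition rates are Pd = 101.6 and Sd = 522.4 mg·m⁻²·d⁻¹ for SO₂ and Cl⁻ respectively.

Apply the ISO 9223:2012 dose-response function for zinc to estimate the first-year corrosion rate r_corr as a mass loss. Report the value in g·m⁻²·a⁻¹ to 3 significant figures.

zinc: temperature factor f = +0.038·(-14.2) = -0.5396
  SO₂ term: 0.0129·101.6^0.44·exp(0.046·63-0.5396) = 1.042
  Cl⁻ term: 0.0175·522.4^0.57·exp(0.008·63+0.085·-4.2) = 0.718
  sum: 1.042 + 0.718 → r_corr = 1.76 μm/a
Convert to mass loss: 1.76 μm/a × 7.14 g/cm³ = 12.57 g·m⁻²·a⁻¹

r_corr = 12.6 g·m⁻²·a⁻¹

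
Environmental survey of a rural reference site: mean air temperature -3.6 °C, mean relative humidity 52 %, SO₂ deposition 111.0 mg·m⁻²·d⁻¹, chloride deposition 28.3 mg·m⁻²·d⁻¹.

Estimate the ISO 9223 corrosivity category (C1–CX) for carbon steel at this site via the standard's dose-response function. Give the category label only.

C2

carbon steel: temperature factor f = +0.150·(-13.6) = -2.0400
  sulphur-dioxide contribution → 7.538 μm/a
  chloride contribution → 3.903 μm/a
  ⇒ r_corr(carbon steel) = 11.44 μm/a
Category bounds: 1.3…25 μm/a bracket r_corr ⇒ C2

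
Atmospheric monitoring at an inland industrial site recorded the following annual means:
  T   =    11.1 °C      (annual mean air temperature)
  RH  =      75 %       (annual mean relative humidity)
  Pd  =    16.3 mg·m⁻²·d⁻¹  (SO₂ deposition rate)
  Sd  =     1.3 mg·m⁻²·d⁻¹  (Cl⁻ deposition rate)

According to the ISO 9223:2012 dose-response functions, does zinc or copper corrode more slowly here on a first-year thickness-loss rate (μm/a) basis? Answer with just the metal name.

copper

zinc: f(T) = -0.071·(T−10) [T>10 °C] = -0.0781
  sulphur-dioxide contribution → 1.283 μm/a
  chloride contribution → 0.09513 μm/a
  total first-year rate 1.378 μm/a
copper: temperature factor f = -0.080·(1.1) = -0.0880
  sulphur-dioxide contribution → 0.8375 μm/a
  chloride contribution → 0.282 μm/a
  total first-year rate 1.12 μm/a
Ordering by μm/a: zinc (1.38) > copper (1.12)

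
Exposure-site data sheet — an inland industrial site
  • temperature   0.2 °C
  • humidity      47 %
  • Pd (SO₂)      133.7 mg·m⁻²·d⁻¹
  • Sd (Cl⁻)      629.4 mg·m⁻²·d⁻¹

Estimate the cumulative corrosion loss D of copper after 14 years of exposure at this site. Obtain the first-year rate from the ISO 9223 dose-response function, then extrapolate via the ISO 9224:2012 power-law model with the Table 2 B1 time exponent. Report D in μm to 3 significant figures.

copper: T≤10 °C ⇒ hinge +0.126·(0.2−10) = -1.2348
  Pd branch = 0.0053·Pd^0.26·e^(0.059·RH+f) = 0.08813 μm/a
  Cl⁻ term: 0.01025·629.4^0.27·exp(0.036·47+0.049·0.2) = 0.3203
  sum: 0.08813 + 0.3203 → r_corr = 0.4084 μm/a
Long-term exponent b (ISO 9224 Table 2, B1) = 0.667
  D(14) = 0.4084 × 14^0.667 = 0.4084 × 5.814 = 2.374 μm

D(14) = 2.37 μm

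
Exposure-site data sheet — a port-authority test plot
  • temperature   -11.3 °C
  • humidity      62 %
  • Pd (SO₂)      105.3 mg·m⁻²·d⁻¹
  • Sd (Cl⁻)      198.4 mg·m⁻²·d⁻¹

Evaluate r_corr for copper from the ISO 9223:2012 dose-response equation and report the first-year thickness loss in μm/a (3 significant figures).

copper: T≤10 °C ⇒ hinge +0.126·(-11.3−10) = -2.6838
  SO₂ term: 0.0053·105.3^0.26·exp(0.059·62-2.6838) = 0.04712
  Sd branch = 0.01025·Sd^0.27·e^(0.036·RH+0.049·T) = 0.2291 μm/a
  r_corr = 0.04712 + 0.2291 = 0.2762 μm/a

r_corr = 0.276 μm/a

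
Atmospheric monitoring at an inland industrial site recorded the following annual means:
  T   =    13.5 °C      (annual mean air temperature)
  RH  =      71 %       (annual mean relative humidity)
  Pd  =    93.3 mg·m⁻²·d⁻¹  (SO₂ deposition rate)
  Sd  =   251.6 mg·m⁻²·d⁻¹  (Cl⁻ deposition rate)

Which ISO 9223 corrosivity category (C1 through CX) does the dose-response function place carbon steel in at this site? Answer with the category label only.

carbon steel: temperature factor f = -0.054·(3.5) = -0.1890
  Pd branch = 1.77·Pd^0.52·e^(0.02·RH+f) = 64.11 μm/a
  Cl⁻ term: 0.102·251.6^0.62·exp(0.033·71+0.04·13.5) = 56.12
  r_corr = 64.11 + 56.12 = 120.2 μm/a
Category bounds: 80…200 μm/a bracket r_corr ⇒ C5

C5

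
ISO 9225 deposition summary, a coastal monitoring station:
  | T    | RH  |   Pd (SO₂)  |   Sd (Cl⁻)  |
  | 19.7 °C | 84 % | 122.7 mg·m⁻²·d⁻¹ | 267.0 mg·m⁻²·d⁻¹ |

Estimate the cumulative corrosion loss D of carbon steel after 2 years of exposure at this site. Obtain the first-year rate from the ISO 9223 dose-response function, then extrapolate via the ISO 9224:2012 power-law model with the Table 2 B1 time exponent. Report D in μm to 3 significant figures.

carbon steel: f(T) = -0.054·(T−10) [T>10 °C] = -0.5238
  sulphur-dioxide contribution → 68.6 μm/a
  chloride contribution → 114.6 μm/a
  ⇒ r_corr(carbon steel) = 183.2 μm/a
Power-law: D(2) = r_corr · 2^0.523
  D(2) = 183.2 × 2^0.523 = 183.2 × 1.437 = 263.2 μm

D(2) = 263 μm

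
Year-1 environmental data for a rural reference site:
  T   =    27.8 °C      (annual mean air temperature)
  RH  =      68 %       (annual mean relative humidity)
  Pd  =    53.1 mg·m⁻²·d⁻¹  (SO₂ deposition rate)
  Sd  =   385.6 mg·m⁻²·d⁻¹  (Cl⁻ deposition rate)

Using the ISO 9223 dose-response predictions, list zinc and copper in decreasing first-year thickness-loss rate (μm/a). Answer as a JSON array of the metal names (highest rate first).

zinc: f(T) = -0.071·(T−10) [T>10 °C] = -1.2638
  SO₂ term: 0.0129·53.1^0.44·exp(0.046·68-1.2638) = 0.4778
  Cl⁻ term: 0.0175·385.6^0.57·exp(0.008·68+0.085·27.8) = 9.542
  r_corr = 0.4778 + 9.542 = 10.02 μm/a
copper: temperature factor f = -0.080·(17.8) = -1.4240
  Pd branch = 0.0053·Pd^0.26·e^(0.059·RH+f) = 0.198 μm/a
  Cl⁻ term: 0.01025·385.6^0.27·exp(0.036·68+0.049·27.8) = 2.311
  r_corr = 0.198 + 2.311 = 2.509 μm/a
Ordering by μm/a: zinc (10) > copper (2.51)

["zinc", "copper"]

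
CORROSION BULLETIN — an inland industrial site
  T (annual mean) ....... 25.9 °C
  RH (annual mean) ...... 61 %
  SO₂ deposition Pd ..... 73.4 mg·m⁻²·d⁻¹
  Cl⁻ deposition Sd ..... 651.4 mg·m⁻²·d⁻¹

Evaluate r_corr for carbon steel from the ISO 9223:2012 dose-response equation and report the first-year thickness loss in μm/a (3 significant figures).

r_corr = 143 μm/a

carbon steel: temperature factor f = -0.054·(15.9) = -0.8586
  Pd branch = 1.77·Pd^0.52·e^(0.02·RH+f) = 23.72 μm/a
  Cl⁻ term: 0.102·651.4^0.62·exp(0.033·61+0.04·25.9) = 119.5
  r_corr = 23.72 + 119.5 = 143.2 μm/a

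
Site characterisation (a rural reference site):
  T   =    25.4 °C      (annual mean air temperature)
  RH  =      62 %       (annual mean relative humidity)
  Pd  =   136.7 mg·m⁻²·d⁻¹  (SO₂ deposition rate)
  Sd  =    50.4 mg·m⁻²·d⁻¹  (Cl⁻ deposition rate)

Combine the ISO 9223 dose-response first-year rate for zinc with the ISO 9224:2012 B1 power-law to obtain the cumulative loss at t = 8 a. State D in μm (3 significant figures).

zinc: f(T) = -0.071·(T−10) [T>10 °C] = -1.0934
  Pd branch = 0.0129·Pd^0.44·e^(0.046·RH+f) = 0.6517 μm/a
  Sd branch = 0.0175·Sd^0.57·e^(0.008·RH+0.085·T) = 2.325 μm/a
  r_corr = 0.6517 + 2.325 = 2.977 μm/a
Long-term exponent b (ISO 9224 Table 2, B1) = 0.813
  D(8) = 2.977 × 8^0.813 = 2.977 × 5.423 = 16.14 μm

D(8) = 16.1 μm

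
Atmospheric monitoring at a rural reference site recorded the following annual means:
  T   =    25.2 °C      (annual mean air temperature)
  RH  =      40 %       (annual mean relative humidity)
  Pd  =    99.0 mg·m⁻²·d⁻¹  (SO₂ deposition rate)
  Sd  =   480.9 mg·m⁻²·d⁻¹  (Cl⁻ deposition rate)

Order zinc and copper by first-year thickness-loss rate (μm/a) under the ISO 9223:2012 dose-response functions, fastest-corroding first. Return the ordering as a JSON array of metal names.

["zinc", "copper"]

zinc: f(T) = -0.071·(T−10) [T>10 °C] = -1.0792
  sulphur-dioxide contribution → 0.2085 μm/a
  chloride contribution → 6.935 μm/a
  ⇒ r_corr(zinc) = 7.143 μm/a
copper: f(T) = -0.080·(T−10) [T>10 °C] = -1.2160
  sulphur-dioxide contribution → 0.05495 μm/a
  chloride contribution → 0.788 μm/a
  total first-year rate 0.843 μm/a
Ordering by μm/a: zinc (7.14) > copper (0.843)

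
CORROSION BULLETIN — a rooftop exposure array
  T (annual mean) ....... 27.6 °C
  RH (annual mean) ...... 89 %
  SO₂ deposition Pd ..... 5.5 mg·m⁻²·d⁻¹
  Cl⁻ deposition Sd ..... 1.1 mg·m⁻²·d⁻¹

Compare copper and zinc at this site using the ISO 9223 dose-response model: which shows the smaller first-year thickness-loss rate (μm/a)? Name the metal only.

copper: f(T) = -0.080·(T−10) [T>10 °C] = -1.4080
  sulphur-dioxide contribution → 0.3853 μm/a
  chloride contribution → 1.002 μm/a
  total first-year rate 1.387 μm/a
zinc: f(T) = -0.071·(T−10) [T>10 °C] = -1.2496
  sulphur-dioxide contribution → 0.4695 μm/a
  chloride contribution → 0.3933 μm/a
  ⇒ r_corr(zinc) = 0.8628 μm/a
Ordering by μm/a: copper (1.39) > zinc (0.863)

zinc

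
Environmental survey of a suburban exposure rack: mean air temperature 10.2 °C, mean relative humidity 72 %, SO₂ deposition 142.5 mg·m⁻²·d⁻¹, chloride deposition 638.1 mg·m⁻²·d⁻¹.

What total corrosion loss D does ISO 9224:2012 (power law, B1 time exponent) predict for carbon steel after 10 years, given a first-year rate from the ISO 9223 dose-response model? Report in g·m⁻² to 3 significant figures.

carbon steel: f(T) = -0.054·(T−10) [T>10 °C] = -0.0108
  SO₂ term: 1.77·142.5^0.52·exp(0.02·72-0.0108) = 97.42
  Cl⁻ term: 0.102·638.1^0.62·exp(0.033·72+0.04·10.2) = 90.51
  r_corr = 97.42 + 90.51 = 187.9 μm/a
Long-term exponent b (ISO 9224 Table 2, B1) = 0.523
  D(10) = 187.9 × 10^0.523 = 187.9 × 3.334 = 626.6 μm
  Mass loss = 626.6 μm × 7.85 g/cm³ = 4919 g·m⁻²

D(10) = 4.92e+03 g·m⁻²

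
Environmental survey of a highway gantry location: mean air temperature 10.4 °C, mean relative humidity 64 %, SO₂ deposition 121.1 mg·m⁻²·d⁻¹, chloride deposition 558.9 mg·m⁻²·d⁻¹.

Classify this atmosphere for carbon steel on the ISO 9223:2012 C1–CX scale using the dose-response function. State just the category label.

C5

carbon steel: T>10 °C ⇒ hinge -0.054·(10.4−10) = -0.0216
  Pd branch = 1.77·Pd^0.52·e^(0.02·RH+f) = 75.46 μm/a
  Cl⁻ term: 0.102·558.9^0.62·exp(0.033·64+0.04·10.4) = 64.54
  sum: 75.46 + 64.54 → r_corr = 140 μm/a
ISO 9223 Table 2 (carbon steel): 80 < 140 ≤ 200 μm/a ⇒ C5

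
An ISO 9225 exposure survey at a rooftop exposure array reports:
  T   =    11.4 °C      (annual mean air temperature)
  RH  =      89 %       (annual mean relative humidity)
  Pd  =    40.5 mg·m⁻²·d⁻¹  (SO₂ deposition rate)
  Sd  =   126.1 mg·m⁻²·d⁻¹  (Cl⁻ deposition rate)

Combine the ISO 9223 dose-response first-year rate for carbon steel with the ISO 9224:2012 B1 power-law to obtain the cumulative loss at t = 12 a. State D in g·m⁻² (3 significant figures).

carbon steel: f(T) = -0.054·(T−10) [T>10 °C] = -0.0756
  Pd branch = 1.77·Pd^0.52·e^(0.02·RH+f) = 66.69 μm/a
  Sd branch = 0.102·Sd^0.62·e^(0.033·RH+0.04·T) = 60.9 μm/a
  sum: 66.69 + 60.9 → r_corr = 127.6 μm/a
Long-term exponent b (ISO 9224 Table 2, B1) = 0.523
  D(12) = 127.6 × 12^0.523 = 127.6 × 3.668 = 468 μm
  Mass loss = 468 μm × 7.85 g/cm³ = 3674 g·m⁻²

D(12) = 3.67e+03 g·m⁻²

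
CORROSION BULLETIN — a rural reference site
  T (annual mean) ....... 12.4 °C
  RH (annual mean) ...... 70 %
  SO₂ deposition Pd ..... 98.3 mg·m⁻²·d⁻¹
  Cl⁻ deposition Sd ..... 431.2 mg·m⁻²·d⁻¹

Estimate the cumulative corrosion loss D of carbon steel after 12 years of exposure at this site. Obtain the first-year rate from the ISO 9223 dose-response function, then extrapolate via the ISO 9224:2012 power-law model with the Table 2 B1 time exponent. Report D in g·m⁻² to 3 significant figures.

carbon steel: T>10 °C ⇒ hinge -0.054·(12.4−10) = -0.1296
  Pd branch = 1.77·Pd^0.52·e^(0.02·RH+f) = 68.52 μm/a
  Cl⁻ term: 0.102·431.2^0.62·exp(0.033·70+0.04·12.4) = 72.57
  r_corr = 68.52 + 72.57 = 141.1 μm/a
ISO 9224: D(t) = r_corr · t^b with b = 0.523 (carbon steel, B1)
  D(12) = 141.1 × 12^0.523 = 141.1 × 3.668 = 517.5 μm
  Mass loss = 517.5 μm × 7.85 g/cm³ = 4062 g·m⁻²

D(12) = 4.06e+03 g·m⁻²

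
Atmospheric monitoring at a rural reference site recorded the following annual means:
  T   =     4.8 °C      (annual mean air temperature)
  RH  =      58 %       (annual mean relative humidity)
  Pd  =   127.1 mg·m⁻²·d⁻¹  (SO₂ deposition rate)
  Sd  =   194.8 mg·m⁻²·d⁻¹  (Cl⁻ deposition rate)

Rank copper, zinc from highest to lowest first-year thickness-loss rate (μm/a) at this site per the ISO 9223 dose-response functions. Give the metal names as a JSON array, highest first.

copper: f(T) = +0.126·(T−10) [T≤10 °C] = -0.6552
  Pd branch = 0.0053·Pd^0.26·e^(0.059·RH+f) = 0.2971 μm/a
  Cl⁻ term: 0.01025·194.8^0.27·exp(0.036·58+0.049·4.8) = 0.4344
  sum: 0.2971 + 0.4344 → r_corr = 0.7315 μm/a
zinc: temperature factor f = +0.038·(-5.2) = -0.1976
  Pd branch = 0.0129·Pd^0.44·e^(0.046·RH+f) = 1.286 μm/a
  Sd branch = 0.0175·Sd^0.57·e^(0.008·RH+0.085·T) = 0.8449 μm/a
  r_corr = 1.286 + 0.8449 = 2.131 μm/a
Ordering by μm/a: zinc (2.13) > copper (0.732)

["zinc", "copper"]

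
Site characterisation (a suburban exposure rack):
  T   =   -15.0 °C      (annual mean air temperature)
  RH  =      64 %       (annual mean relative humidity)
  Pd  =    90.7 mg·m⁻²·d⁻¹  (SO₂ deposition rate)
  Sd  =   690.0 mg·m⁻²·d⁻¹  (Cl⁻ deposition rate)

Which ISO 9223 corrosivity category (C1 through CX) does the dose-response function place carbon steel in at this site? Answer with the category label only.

carbon steel: f(T) = +0.150·(T−10) [T≤10 °C] = -3.7500
  sulphur-dioxide contribution → 1.56 μm/a
  chloride contribution → 26.63 μm/a
  total first-year rate 28.19 μm/a
ISO 9223 Table 2 (carbon steel): 25 < 28.2 ≤ 50 μm/a ⇒ C3

C3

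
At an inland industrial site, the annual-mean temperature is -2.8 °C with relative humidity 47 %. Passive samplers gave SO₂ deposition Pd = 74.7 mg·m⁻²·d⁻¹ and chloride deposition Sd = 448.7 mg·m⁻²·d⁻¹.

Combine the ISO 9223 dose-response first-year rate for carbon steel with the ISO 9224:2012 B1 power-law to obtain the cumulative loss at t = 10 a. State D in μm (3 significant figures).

D(10) = 84.1 μm

carbon steel: temperature factor f = +0.150·(-12.8) = -1.9200
  sulphur-dioxide contribution → 6.259 μm/a
  chloride contribution → 18.96 μm/a
  total first-year rate 25.22 μm/a
ISO 9224: D(t) = r_corr · t^b with b = 0.523 (carbon steel, B1)
  D(10) = 25.22 × 10^0.523 = 25.22 × 3.334 = 84.08 μm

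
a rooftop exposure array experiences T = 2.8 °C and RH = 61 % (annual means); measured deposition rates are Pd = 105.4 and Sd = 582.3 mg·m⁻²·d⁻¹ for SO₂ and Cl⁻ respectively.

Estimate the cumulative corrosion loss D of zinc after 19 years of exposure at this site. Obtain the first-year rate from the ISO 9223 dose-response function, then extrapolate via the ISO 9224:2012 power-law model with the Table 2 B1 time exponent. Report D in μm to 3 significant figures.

zinc: f(T) = +0.038·(T−10) [T≤10 °C] = -0.2736
  SO₂ term: 0.0129·105.4^0.44·exp(0.046·61-0.2736) = 1.26
  Cl⁻ term: 0.0175·582.3^0.57·exp(0.008·61+0.085·2.8) = 1.363
  sum: 1.26 + 1.363 → r_corr = 2.623 μm/a
Long-term exponent b (ISO 9224 Table 2, B1) = 0.813
  D(19) = 2.623 × 19^0.813 = 2.623 × 10.96 = 28.74 μm

D(19) = 28.7 μm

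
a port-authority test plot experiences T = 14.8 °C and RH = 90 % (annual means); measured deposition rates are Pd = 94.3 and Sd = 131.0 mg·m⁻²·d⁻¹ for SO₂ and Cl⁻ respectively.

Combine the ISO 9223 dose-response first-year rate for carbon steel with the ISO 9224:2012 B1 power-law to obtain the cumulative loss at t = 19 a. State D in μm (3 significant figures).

D(19) = 754 μm

carbon steel: temperature factor f = -0.054·(4.8) = -0.2592
  sulphur-dioxide contribution → 87.88 μm/a
  chloride contribution → 73.84 μm/a
  total first-year rate 161.7 μm/a
ISO 9224: D(t) = r_corr · t^b with b = 0.523 (carbon steel, B1)
  D(19) = 161.7 × 19^0.523 = 161.7 × 4.664 = 754.3 μm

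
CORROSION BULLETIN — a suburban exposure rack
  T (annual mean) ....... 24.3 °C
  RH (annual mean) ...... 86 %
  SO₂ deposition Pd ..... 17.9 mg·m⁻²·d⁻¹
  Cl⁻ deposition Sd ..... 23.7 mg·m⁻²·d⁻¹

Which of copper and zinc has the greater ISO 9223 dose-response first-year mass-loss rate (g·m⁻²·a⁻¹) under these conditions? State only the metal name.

copper: T>10 °C ⇒ hinge -0.080·(24.3−10) = -1.1440
  sulphur-dioxide contribution → 0.5712 μm/a
  chloride contribution → 1.752 μm/a
  total first-year rate 2.323 μm/a
  mass loss = 2.323 μm/a × 8.96 g/cm³ = 20.82 g·m⁻²·a⁻¹
zinc: f(T) = -0.071·(T−10) [T>10 °C] = -1.0153
  sulphur-dioxide contribution → 0.8689 μm/a
  chloride contribution → 1.669 μm/a
  total first-year rate 2.538 μm/a
  mass loss = 2.538 μm/a × 7.14 g/cm³ = 18.12 g·m⁻²·a⁻¹
Ordering by g·m⁻²·a⁻¹: copper (20.8) > zinc (18.1)

copper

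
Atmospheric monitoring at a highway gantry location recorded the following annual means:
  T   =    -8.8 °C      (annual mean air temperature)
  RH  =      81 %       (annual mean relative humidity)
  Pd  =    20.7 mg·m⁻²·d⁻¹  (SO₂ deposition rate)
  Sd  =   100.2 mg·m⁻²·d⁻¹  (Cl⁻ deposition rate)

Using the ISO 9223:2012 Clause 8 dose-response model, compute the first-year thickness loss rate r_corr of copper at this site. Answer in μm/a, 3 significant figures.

copper: T≤10 °C ⇒ hinge +0.126·(-8.8−10) = -2.3688
  SO₂ term: 0.0053·20.7^0.26·exp(0.059·81-2.3688) = 0.1298
  Sd branch = 0.01025·Sd^0.27·e^(0.036·RH+0.049·T) = 0.4267 μm/a
  r_corr = 0.1298 + 0.4267 = 0.5564 μm/a

r_corr = 0.556 μm/a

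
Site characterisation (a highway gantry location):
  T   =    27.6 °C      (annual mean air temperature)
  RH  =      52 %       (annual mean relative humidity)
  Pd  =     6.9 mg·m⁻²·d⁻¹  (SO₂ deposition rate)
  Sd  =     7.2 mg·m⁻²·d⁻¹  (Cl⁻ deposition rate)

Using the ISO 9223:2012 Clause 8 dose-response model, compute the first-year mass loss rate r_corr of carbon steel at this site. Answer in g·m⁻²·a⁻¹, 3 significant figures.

r_corr = 87.2 g·m⁻²·a⁻¹

carbon steel: temperature factor f = -0.054·(17.6) = -0.9504
  SO₂ term: 1.77·6.9^0.52·exp(0.02·52-0.9504) = 5.286
  Sd branch = 0.102·Sd^0.62·e^(0.033·RH+0.04·T) = 5.819 μm/a
  sum: 5.286 + 5.819 → r_corr = 11.1 μm/a
Convert to mass loss: 11.1 μm/a × 7.85 g/cm³ = 87.17 g·m⁻²·a⁻¹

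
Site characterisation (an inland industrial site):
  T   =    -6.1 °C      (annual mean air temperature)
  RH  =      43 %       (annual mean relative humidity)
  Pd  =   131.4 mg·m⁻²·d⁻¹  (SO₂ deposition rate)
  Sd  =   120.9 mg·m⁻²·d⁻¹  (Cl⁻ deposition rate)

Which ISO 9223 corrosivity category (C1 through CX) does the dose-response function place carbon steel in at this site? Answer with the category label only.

C2

carbon steel: f(T) = +0.150·(T−10) [T≤10 °C] = -2.4150
  sulphur-dioxide contribution → 4.724 μm/a
  chloride contribution → 6.457 μm/a
  total first-year rate 11.18 μm/a
11.2 μm/a falls in (1.3, 25] for carbon steel → category C2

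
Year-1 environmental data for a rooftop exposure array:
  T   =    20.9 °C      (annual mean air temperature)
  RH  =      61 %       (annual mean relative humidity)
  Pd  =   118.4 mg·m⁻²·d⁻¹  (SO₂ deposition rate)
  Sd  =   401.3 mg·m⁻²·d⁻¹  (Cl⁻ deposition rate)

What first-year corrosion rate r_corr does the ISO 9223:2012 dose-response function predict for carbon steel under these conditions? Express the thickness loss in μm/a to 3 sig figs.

carbon steel: temperature factor f = -0.054·(10.9) = -0.5886
  sulphur-dioxide contribution → 39.84 μm/a
  chloride contribution → 72.45 μm/a
  total first-year rate 112.3 μm/a

r_corr = 112 μm/a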